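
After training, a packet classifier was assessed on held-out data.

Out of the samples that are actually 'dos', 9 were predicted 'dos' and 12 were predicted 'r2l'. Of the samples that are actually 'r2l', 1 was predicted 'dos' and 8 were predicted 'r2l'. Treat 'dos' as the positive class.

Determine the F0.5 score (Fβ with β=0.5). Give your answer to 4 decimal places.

0.7377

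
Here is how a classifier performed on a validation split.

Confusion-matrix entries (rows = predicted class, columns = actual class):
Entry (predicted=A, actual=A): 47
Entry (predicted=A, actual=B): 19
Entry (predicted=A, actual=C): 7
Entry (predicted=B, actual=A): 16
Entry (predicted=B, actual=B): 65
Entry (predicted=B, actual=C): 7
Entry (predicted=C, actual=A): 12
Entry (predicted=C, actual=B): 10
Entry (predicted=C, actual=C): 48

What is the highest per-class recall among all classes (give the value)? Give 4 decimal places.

Per-class recall (TP/(TP+FN)):
  A: TP=47, FN=16+12=28 → 47/75 = 0.62667
  B: TP=65, FN=19+10=29 → 65/94 = 0.69149
  C: TP=48, FN=7+7=14 → 48/62 = 0.77419
Highest is class 'C' with recall = 0.7742.

0.7742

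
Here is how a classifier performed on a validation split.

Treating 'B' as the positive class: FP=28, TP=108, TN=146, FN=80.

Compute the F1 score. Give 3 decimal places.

Precision = TP/(TP+FP) = 108/136 = 0.7941
Recall = TP/(TP+FN) = 108/188 = 0.5745
F1 = 2·TP/(2·TP+FP+FN) = 216/324 = 0.667

0.667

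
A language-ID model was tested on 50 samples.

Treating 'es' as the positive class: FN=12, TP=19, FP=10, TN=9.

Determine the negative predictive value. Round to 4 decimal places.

0.4286

NPV = TN/(TN+FN) = 9/(9+12) = 0.4286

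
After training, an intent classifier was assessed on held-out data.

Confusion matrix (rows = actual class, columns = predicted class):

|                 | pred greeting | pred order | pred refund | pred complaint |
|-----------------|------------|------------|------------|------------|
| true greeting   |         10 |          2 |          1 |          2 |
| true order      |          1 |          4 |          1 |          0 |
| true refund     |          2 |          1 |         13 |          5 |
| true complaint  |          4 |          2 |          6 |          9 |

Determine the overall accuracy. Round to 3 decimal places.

0.571

Accuracy = trace / total = (10+4+13+9=36) / 63 = 36/63 = 0.571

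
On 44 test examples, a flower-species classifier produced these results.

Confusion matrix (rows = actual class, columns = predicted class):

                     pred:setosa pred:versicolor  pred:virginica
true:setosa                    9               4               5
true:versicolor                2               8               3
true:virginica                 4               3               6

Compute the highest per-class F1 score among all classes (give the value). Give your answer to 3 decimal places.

0.571

Per-class F1 score (2·TP/(2·TP+FP+FN)):
  setosa: TP=9, FP=2+4=6, FN=4+5=9 → 18/33 = 0.5455
  versicolor: TP=8, FP=4+3=7, FN=2+3=5 → 16/28 = 0.5714
  virginica: TP=6, FP=5+3=8, FN=4+3=7 → 12/27 = 0.4444
Highest is class 'versicolor' with F1 score = 0.571.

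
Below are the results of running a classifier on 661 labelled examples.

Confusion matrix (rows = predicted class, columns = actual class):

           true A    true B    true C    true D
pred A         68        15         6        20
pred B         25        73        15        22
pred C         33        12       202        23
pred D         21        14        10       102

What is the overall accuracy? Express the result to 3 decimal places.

0.673

Accuracy = trace / total = (68+73+202+102=445) / 661 = 445/661 = 0.673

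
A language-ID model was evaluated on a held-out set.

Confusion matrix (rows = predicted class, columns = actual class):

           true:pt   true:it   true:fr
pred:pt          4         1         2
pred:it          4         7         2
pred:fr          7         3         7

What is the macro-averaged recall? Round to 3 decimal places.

Per-class recall (TP/(TP+FN)):
  pt: TP=4, FN=4+7=11 → 4/15 = 0.2667
  it: TP=7, FN=1+3=4 → 7/11 = 0.6364
  fr: TP=7, FN=2+2=4 → 7/11 = 0.6364
Macro-recall = mean = (0.2667 + 0.6364 + 0.6364) / 3 = 0.513

0.513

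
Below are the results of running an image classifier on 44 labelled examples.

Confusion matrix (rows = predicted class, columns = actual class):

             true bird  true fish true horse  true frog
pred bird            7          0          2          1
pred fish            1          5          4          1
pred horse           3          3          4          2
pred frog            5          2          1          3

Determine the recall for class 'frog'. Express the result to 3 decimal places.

0.429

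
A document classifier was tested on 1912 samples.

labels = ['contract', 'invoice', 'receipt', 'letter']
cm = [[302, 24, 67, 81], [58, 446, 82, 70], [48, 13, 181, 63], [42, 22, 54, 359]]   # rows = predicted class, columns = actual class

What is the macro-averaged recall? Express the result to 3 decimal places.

Per-class recall (TP/(TP+FN)):
  contract: TP=302, FN=58+48+42=148 → 302/450 = 0.6711
  invoice: TP=446, FN=24+13+22=59 → 446/505 = 0.8832
  receipt: TP=181, FN=67+82+54=203 → 181/384 = 0.4714
  letter: TP=359, FN=81+70+63=214 → 359/573 = 0.6265
Macro-recall = mean = (0.6711 + 0.8832 + 0.4714 + 0.6265) / 4 = 0.663

0.663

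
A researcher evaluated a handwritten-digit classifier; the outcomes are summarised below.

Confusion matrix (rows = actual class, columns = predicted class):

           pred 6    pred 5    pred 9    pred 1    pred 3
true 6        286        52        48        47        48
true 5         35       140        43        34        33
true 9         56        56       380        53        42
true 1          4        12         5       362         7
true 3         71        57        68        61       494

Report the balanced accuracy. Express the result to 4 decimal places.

0.6638

Balanced accuracy = mean of per-class recall.
  6: recall = 286/481 = 0.59459
  5: recall = 140/285 = 0.49123
  9: recall = 380/587 = 0.64736
  1: recall = 362/390 = 0.92821
  3: recall = 494/751 = 0.65779
Mean = (0.59459 + 0.49123 + 0.64736 + 0.92821 + 0.65779) / 5 = 0.6638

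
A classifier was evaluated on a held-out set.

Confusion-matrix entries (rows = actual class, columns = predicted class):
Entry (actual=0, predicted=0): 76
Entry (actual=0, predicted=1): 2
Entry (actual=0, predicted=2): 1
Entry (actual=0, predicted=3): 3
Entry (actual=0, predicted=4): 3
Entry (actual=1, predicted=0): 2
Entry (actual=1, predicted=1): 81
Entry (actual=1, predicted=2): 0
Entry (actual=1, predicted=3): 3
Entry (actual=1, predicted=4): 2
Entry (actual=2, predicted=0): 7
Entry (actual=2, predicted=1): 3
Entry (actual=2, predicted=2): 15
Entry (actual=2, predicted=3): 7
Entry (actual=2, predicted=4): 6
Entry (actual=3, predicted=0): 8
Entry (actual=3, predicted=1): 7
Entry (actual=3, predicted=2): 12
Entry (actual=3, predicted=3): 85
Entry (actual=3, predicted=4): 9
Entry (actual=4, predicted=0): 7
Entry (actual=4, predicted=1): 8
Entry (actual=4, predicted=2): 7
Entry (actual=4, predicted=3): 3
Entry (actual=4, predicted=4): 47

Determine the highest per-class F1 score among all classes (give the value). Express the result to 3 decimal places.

0.857

Per-class F1 score (2·TP/(2·TP+FP+FN)):
  0: TP=76, FP=2+7+8+7=24, FN=2+1+3+3=9 → 152/185 = 0.8216
  1: TP=81, FP=2+3+7+8=20, FN=2+0+3+2=7 → 162/189 = 0.8571
  2: TP=15, FP=1+0+12+7=20, FN=7+3+7+6=23 → 30/73 = 0.4110
  3: TP=85, FP=3+3+7+3=16, FN=8+7+12+9=36 → 170/222 = 0.7658
  4: TP=47, FP=3+2+6+9=20, FN=7+8+7+3=25 → 94/139 = 0.6763
Highest is class '1' with F1 score = 0.857.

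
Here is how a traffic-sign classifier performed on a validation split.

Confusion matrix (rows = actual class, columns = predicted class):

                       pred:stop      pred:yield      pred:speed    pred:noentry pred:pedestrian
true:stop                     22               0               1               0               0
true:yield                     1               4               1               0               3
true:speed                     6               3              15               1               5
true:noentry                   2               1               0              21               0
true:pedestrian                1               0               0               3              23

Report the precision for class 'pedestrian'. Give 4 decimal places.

Take TP from the diagonal, FP from the rest of the 'pedestrian' prediction marginal, FN from the rest of the 'pedestrian' actual marginal.
precision = TP/(TP+FP).
pedestrian: TP=23, FP=0+3+5+0=8 → 23/31 = 0.74194

0.7419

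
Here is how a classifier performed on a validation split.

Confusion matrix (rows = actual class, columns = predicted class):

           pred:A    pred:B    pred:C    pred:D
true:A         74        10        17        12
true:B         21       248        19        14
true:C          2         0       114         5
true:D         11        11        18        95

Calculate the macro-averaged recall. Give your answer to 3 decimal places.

0.780

Per-class recall (TP/(TP+FN)):
  A: TP=74, FN=10+17+12=39 → 74/113 = 0.6549
  B: TP=248, FN=21+19+14=54 → 248/302 = 0.8212
  C: TP=114, FN=2+0+5=7 → 114/121 = 0.9421
  D: TP=95, FN=11+11+18=40 → 95/135 = 0.7037
Macro-recall = mean = (0.6549 + 0.8212 + 0.9421 + 0.7037) / 4 = 0.780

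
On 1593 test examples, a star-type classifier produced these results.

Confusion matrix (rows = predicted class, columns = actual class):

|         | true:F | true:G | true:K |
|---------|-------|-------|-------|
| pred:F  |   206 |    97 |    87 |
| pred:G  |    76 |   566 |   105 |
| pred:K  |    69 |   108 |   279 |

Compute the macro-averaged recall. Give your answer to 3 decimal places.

0.638

Per-class recall (TP/(TP+FN)):
  F: TP=206, FN=76+69=145 → 206/351 = 0.5869
  G: TP=566, FN=97+108=205 → 566/771 = 0.7341
  K: TP=279, FN=87+105=192 → 279/471 = 0.5924
Macro-recall = mean = (0.5869 + 0.7341 + 0.5924) / 3 = 0.638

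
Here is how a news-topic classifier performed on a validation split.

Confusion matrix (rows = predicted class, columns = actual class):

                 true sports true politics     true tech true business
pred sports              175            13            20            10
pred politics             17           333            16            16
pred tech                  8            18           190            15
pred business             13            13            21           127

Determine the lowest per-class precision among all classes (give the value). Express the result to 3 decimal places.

Per-class precision (TP/(TP+FP)):
  sports: TP=175, FP=13+20+10=43 → 175/218 = 0.8028
  politics: TP=333, FP=17+16+16=49 → 333/382 = 0.8717
  tech: TP=190, FP=8+18+15=41 → 190/231 = 0.8225
  business: TP=127, FP=13+13+21=47 → 127/174 = 0.7299
Lowest is class 'business' with precision = 0.730.

0.730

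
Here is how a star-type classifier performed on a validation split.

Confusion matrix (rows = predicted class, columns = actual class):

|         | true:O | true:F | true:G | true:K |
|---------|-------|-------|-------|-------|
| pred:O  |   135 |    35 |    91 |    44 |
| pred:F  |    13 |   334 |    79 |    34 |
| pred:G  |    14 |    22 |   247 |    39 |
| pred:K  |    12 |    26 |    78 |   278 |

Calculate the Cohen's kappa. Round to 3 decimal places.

Observed agreement pₒ = trace/N = 994/1481 = 0.6712
Expected agreement pₑ = Σ (rowᵢ·colᵢ)/N² = (174·305 + 417·460 + 495·322 + 395·394)/1481² = 0.2553
κ = (pₒ − pₑ)/(1 − pₑ) = (0.6712 − 0.2553)/(1 − 0.2553) = 0.558

0.558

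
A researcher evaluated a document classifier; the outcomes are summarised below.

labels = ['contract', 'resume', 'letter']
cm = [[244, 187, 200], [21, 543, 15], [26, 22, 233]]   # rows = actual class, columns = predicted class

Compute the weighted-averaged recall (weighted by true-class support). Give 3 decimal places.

Per-class recall (TP/(TP+FN)):
  contract: TP=244, FN=187+200=387 → 244/631 = 0.3867
  resume: TP=543, FN=21+15=36 → 543/579 = 0.9378
  letter: TP=233, FN=26+22=48 → 233/281 = 0.8292
Weighted-recall = Σ (supportᵢ/N)·recallᵢ with N=1491: (631/1491)·0.3867 + (579/1491)·0.9378 + (281/1491)·0.8292 = 0.684

0.684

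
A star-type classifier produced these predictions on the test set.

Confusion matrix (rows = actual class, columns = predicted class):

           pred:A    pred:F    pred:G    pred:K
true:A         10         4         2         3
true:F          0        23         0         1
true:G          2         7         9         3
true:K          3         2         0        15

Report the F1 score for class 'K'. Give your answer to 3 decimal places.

0.714

F1 score = 2·TP/(2·TP+FP+FN).
K: TP=15, FP=3+1+3=7, FN=3+2+0=5 → 30/42 = 0.7143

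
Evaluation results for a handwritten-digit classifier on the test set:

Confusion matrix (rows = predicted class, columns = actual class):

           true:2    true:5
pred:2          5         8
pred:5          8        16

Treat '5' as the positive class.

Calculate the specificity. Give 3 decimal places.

Specificity = TN/(TN+FP) = 5/(5+8) = 0.385

0.385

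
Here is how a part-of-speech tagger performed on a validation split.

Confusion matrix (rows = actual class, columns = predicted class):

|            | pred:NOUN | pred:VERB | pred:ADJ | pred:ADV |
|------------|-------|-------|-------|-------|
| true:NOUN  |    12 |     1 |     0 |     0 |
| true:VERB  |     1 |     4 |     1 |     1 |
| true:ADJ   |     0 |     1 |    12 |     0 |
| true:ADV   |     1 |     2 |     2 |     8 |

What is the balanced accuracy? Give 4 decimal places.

0.7582

Balanced accuracy = mean of per-class recall.
  NOUN: recall = 12/13 = 0.92308
  VERB: recall = 4/7 = 0.57143
  ADJ: recall = 12/13 = 0.92308
  ADV: recall = 8/13 = 0.61538
Mean = (0.92308 + 0.57143 + 0.92308 + 0.61538) / 4 = 0.7582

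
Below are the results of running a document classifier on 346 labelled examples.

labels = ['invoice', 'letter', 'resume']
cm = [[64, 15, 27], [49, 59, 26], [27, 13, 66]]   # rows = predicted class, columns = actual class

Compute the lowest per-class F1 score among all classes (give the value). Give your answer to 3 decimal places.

0.520

Per-class F1 score (2·TP/(2·TP+FP+FN)):
  invoice: TP=64, FP=15+27=42, FN=49+27=76 → 128/246 = 0.5203
  letter: TP=59, FP=49+26=75, FN=15+13=28 → 118/221 = 0.5339
  resume: TP=66, FP=27+13=40, FN=27+26=53 → 132/225 = 0.5867
Lowest is class 'invoice' with F1 score = 0.520.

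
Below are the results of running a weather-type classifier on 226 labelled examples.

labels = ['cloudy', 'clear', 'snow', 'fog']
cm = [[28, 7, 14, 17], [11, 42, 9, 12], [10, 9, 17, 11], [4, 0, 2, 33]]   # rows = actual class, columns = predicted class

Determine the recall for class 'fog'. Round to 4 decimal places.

0.8462

recall = TP/(TP+FN).
fog: TP=33, FN=4+0+2=6 → 33/39 = 0.84615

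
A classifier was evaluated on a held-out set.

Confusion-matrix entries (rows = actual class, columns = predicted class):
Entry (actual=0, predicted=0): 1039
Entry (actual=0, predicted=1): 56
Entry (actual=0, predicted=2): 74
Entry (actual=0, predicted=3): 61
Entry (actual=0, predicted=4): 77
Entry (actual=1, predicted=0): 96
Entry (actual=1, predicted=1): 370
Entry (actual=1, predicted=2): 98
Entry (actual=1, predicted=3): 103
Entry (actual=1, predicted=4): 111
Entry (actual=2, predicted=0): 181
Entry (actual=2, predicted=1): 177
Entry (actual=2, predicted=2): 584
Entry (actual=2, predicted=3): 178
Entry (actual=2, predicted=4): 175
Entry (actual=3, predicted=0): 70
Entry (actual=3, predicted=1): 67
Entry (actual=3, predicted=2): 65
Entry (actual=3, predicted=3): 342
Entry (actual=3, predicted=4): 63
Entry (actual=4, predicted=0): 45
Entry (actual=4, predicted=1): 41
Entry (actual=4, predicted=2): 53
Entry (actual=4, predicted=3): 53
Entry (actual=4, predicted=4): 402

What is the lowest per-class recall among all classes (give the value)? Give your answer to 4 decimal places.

Per-class recall (TP/(TP+FN)):
  0: TP=1039, FN=56+74+61+77=268 → 1039/1307 = 0.79495
  1: TP=370, FN=96+98+103+111=408 → 370/778 = 0.47558
  2: TP=584, FN=181+177+178+175=711 → 584/1295 = 0.45097
  3: TP=342, FN=70+67+65+63=265 → 342/607 = 0.56343
  4: TP=402, FN=45+41+53+53=192 → 402/594 = 0.67677
Lowest is class '2' with recall = 0.4510.

0.4510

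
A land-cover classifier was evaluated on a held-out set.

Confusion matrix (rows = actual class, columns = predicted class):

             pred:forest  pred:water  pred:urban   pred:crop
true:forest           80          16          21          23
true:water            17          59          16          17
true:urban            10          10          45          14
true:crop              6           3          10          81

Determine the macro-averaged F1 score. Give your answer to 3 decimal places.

Per-class F1 score (2·TP/(2·TP+FP+FN)):
  forest: TP=80, FP=17+10+6=33, FN=16+21+23=60 → 160/253 = 0.6324
  water: TP=59, FP=16+10+3=29, FN=17+16+17=50 → 118/197 = 0.5990
  urban: TP=45, FP=21+16+10=47, FN=10+10+14=34 → 90/171 = 0.5263
  crop: TP=81, FP=23+17+14=54, FN=6+3+10=19 → 162/235 = 0.6894
Macro-F1 score = mean = (0.6324 + 0.5990 + 0.5263 + 0.6894) / 4 = 0.612

0.612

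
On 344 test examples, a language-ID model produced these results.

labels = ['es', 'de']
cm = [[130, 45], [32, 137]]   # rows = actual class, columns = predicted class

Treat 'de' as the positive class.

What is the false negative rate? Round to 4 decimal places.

FNR = FN/(FN+TP) = 32/(32+137) = 0.1893

0.1893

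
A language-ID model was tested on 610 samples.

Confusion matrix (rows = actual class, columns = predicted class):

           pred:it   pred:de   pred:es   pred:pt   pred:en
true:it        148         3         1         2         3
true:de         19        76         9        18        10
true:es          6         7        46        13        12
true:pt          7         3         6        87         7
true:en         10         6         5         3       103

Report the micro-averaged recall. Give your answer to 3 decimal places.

Micro-averaging pools counts across classes: ΣTP=460, ΣFP=150, ΣFN=150.
Micro-recall = TP/(TP+FN) on pooled counts = 0.754 (equals overall accuracy in single-label multiclass).

0.754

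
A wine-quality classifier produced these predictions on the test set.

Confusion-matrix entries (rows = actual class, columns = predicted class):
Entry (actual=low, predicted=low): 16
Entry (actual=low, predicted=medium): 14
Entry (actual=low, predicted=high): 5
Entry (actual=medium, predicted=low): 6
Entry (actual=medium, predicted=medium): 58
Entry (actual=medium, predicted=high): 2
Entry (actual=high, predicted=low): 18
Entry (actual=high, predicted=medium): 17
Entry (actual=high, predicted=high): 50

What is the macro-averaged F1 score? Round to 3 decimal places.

Per-class F1 score (2·TP/(2·TP+FP+FN)):
  low: TP=16, FP=6+18=24, FN=14+5=19 → 32/75 = 0.4267
  medium: TP=58, FP=14+17=31, FN=6+2=8 → 116/155 = 0.7484
  high: TP=50, FP=5+2=7, FN=18+17=35 → 100/142 = 0.7042
Macro-F1 score = mean = (0.4267 + 0.7484 + 0.7042) / 3 = 0.626

0.626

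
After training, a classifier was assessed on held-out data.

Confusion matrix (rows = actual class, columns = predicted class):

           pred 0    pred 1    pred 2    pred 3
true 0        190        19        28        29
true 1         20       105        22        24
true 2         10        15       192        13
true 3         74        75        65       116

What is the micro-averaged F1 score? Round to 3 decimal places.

Micro-averaging pools counts across classes: ΣTP=603, ΣFP=394, ΣFN=394.
Micro-F1 score = 2·TP/(2·TP+FP+FN) on pooled counts = 0.605 (equals overall accuracy in single-label multiclass).

0.605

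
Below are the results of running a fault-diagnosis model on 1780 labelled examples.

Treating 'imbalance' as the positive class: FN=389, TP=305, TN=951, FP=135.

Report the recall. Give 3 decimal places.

0.439

Recall = TP/(TP+FN) = 305/(305+389) = 305/694 = 0.439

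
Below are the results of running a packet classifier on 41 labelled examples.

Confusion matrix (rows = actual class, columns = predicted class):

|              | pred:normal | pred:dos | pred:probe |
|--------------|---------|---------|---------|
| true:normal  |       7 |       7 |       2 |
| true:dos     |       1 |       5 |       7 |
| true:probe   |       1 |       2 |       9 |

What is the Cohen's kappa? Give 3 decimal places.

0.280

Observed agreement pₒ = trace/N = 21/41 = 0.5122
Expected agreement pₑ = Σ (rowᵢ·colᵢ)/N² = (16·9 + 13·14 + 12·18)/41² = 0.3224
κ = (pₒ − pₑ)/(1 − pₑ) = (0.5122 − 0.3224)/(1 − 0.3224) = 0.280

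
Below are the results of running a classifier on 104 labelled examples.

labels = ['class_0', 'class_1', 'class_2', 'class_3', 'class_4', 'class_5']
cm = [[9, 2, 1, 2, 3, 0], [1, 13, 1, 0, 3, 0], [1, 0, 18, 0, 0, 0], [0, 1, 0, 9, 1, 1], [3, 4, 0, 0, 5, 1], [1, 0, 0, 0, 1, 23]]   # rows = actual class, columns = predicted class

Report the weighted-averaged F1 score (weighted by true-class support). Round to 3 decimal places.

0.739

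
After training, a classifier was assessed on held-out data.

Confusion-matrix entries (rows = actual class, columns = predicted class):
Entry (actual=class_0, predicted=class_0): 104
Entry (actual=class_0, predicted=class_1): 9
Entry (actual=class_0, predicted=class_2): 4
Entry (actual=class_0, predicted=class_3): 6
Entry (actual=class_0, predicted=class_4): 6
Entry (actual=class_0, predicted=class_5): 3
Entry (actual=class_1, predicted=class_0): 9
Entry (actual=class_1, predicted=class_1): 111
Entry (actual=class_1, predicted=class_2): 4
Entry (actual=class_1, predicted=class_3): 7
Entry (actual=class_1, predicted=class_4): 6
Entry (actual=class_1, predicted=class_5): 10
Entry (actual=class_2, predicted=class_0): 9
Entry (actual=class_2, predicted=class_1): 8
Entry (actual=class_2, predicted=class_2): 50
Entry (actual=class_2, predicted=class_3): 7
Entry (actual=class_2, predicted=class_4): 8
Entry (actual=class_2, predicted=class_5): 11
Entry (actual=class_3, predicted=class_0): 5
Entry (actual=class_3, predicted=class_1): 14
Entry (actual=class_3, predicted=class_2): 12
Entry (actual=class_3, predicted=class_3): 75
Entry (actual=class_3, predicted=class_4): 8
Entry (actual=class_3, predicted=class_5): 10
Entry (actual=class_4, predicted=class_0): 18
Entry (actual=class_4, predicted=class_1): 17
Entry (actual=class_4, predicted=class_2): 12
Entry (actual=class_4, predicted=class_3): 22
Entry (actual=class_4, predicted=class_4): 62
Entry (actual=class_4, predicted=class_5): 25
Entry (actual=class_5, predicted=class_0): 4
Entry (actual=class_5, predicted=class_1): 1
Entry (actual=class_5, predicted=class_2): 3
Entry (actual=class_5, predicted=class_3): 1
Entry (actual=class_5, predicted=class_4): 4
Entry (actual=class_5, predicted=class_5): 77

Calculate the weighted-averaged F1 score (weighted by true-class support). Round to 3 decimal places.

Per-class F1 score (2·TP/(2·TP+FP+FN)):
  class_0: TP=104, FP=9+9+5+18+4=45, FN=9+4+6+6+3=28 → 208/281 = 0.7402
  class_1: TP=111, FP=9+8+14+17+1=49, FN=9+4+7+6+10=36 → 222/307 = 0.7231
  class_2: TP=50, FP=4+4+12+12+3=35, FN=9+8+7+8+11=43 → 100/178 = 0.5618
  class_3: TP=75, FP=6+7+7+22+1=43, FN=5+14+12+8+10=49 → 150/242 = 0.6198
  class_4: TP=62, FP=6+6+8+8+4=32, FN=18+17+12+22+25=94 → 124/250 = 0.4960
  class_5: TP=77, FP=3+10+11+10+25=59, FN=4+1+3+1+4=13 → 154/226 = 0.6814
Weighted-F1 score = Σ (supportᵢ/N)·F1 scoreᵢ with N=742: (132/742)·0.7402 + (147/742)·0.7231 + (93/742)·0.5618 + (124/742)·0.6198 + (156/742)·0.4960 + (90/742)·0.6814 = 0.636

0.636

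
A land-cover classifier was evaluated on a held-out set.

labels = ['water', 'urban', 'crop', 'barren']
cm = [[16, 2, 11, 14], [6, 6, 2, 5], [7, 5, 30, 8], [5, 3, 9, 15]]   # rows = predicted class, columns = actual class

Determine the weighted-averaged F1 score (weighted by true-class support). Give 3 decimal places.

Per-class F1 score (2·TP/(2·TP+FP+FN)):
  water: TP=16, FP=2+11+14=27, FN=6+7+5=18 → 32/77 = 0.4156
  urban: TP=6, FP=6+2+5=13, FN=2+5+3=10 → 12/35 = 0.3429
  crop: TP=30, FP=7+5+8=20, FN=11+2+9=22 → 60/102 = 0.5882
  barren: TP=15, FP=5+3+9=17, FN=14+5+8=27 → 30/74 = 0.4054
Weighted-F1 score = Σ (supportᵢ/N)·F1 scoreᵢ with N=144: (34/144)·0.4156 + (16/144)·0.3429 + (52/144)·0.5882 + (42/144)·0.4054 = 0.467

0.467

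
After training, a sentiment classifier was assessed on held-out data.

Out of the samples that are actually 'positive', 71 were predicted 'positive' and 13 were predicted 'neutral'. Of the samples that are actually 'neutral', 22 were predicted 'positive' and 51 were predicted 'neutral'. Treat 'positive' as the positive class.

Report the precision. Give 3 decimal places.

Precision = TP/(TP+FP) = 71/(71+22) = 71/93 = 0.763

0.763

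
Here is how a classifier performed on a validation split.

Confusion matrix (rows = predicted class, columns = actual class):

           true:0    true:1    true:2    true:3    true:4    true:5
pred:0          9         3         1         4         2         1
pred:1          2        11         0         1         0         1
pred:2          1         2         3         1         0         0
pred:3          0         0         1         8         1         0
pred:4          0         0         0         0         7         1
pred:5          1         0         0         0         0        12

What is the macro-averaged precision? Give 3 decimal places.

Per-class precision (TP/(TP+FP)):
  0: TP=9, FP=3+1+4+2+1=11 → 9/20 = 0.4500
  1: TP=11, FP=2+0+1+0+1=4 → 11/15 = 0.7333
  2: TP=3, FP=1+2+1+0+0=4 → 3/7 = 0.4286
  3: TP=8, FP=0+0+1+1+0=2 → 8/10 = 0.8000
  4: TP=7, FP=0+0+0+0+1=1 → 7/8 = 0.8750
  5: TP=12, FP=1+0+0+0+0=1 → 12/13 = 0.9231
Macro-precision = mean = (0.4500 + 0.7333 + 0.4286 + 0.8000 + 0.8750 + 0.9231) / 6 = 0.702

0.702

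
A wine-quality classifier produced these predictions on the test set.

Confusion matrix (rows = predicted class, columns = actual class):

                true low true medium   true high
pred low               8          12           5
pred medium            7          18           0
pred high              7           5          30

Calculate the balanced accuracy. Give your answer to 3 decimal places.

Balanced accuracy = mean of per-class recall.
  low: recall = 8/22 = 0.3636
  medium: recall = 18/35 = 0.5143
  high: recall = 30/35 = 0.8571
Mean = (0.3636 + 0.5143 + 0.8571) / 3 = 0.578

0.578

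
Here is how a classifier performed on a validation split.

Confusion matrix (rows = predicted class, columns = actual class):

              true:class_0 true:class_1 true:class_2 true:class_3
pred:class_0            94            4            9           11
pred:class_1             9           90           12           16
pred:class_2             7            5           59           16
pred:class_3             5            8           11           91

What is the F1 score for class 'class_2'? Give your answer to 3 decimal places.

Treat 'class_2' as positive and all other classes as negative.
F1 score = 2·TP/(2·TP+FP+FN).
class_2: TP=59, FP=7+5+16=28, FN=9+12+11=32 → 118/178 = 0.6629

0.663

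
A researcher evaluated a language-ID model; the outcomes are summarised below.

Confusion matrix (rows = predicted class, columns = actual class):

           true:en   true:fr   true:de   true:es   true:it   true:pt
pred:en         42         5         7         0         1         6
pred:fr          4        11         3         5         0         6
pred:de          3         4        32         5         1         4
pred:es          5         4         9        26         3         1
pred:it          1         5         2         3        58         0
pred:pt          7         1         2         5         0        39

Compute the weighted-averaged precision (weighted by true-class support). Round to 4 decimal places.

Per-class precision (TP/(TP+FP)):
  en: TP=42, FP=5+7+0+1+6=19 → 42/61 = 0.68852
  fr: TP=11, FP=4+3+5+0+6=18 → 11/29 = 0.37931
  de: TP=32, FP=3+4+5+1+4=17 → 32/49 = 0.65306
  es: TP=26, FP=5+4+9+3+1=22 → 26/48 = 0.54167
  it: TP=58, FP=1+5+2+3+0=11 → 58/69 = 0.84058
  pt: TP=39, FP=7+1+2+5+0=15 → 39/54 = 0.72222
Weighted-precision = Σ (supportᵢ/N)·precisionᵢ with N=310: (62/310)·0.68852 + (30/310)·0.37931 + (55/310)·0.65306 + (44/310)·0.54167 + (63/310)·0.84058 + (56/310)·0.72222 = 0.6685

0.6685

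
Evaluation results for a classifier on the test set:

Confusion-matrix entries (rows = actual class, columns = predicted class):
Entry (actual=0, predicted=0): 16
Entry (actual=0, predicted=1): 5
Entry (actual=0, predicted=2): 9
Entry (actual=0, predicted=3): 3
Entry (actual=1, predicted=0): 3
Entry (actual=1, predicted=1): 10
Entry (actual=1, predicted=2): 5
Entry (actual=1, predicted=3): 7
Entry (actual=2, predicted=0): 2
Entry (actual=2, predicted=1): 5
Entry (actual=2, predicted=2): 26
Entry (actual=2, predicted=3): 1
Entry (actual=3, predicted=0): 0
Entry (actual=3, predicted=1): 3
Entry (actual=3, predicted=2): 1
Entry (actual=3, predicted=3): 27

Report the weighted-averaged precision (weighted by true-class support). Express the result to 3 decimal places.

Per-class precision (TP/(TP+FP)):
  0: TP=16, FP=3+2+0=5 → 16/21 = 0.7619
  1: TP=10, FP=5+5+3=13 → 10/23 = 0.4348
  2: TP=26, FP=9+5+1=15 → 26/41 = 0.6341
  3: TP=27, FP=3+7+1=11 → 27/38 = 0.7105
Weighted-precision = Σ (supportᵢ/N)·precisionᵢ with N=123: (33/123)·0.7619 + (25/123)·0.4348 + (34/123)·0.6341 + (31/123)·0.7105 = 0.647

0.647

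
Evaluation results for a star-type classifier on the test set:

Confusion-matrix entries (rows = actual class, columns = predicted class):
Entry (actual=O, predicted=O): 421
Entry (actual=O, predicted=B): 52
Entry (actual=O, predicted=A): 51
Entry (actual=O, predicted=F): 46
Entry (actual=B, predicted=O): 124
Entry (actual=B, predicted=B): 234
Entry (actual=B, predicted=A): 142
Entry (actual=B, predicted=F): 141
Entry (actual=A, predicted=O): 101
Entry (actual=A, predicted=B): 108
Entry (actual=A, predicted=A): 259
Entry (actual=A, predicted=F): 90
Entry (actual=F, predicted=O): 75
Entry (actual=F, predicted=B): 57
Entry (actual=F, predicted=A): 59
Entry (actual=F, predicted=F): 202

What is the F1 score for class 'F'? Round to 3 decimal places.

0.463

Treat 'F' as positive and all other classes as negative.
F1 score = 2·TP/(2·TP+FP+FN).
F: TP=202, FP=46+141+90=277, FN=75+57+59=191 → 404/872 = 0.4633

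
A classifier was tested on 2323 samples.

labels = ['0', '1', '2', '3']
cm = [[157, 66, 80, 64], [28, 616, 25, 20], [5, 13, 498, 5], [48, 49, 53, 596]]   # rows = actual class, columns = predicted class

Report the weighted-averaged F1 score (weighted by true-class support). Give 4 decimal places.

Per-class F1 score (2·TP/(2·TP+FP+FN)):
  0: TP=157, FP=28+5+48=81, FN=66+80+64=210 → 314/605 = 0.51901
  1: TP=616, FP=66+13+49=128, FN=28+25+20=73 → 1232/1433 = 0.85973
  2: TP=498, FP=80+25+53=158, FN=5+13+5=23 → 996/1177 = 0.84622
  3: TP=596, FP=64+20+5=89, FN=48+49+53=150 → 1192/1431 = 0.83298
Weighted-F1 score = Σ (supportᵢ/N)·F1 scoreᵢ with N=2323: (367/2323)·0.51901 + (689/2323)·0.85973 + (521/2323)·0.84622 + (746/2323)·0.83298 = 0.7943

0.7943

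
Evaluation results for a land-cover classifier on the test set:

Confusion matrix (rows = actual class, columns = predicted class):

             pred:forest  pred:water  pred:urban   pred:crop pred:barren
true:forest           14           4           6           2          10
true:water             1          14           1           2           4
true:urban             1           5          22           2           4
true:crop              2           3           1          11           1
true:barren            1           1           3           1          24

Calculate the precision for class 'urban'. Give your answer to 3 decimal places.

0.667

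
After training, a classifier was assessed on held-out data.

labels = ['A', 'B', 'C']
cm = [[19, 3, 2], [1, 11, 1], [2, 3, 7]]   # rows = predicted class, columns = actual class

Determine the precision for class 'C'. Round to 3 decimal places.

0.583

Treat 'C' as positive and all other classes as negative.
precision = TP/(TP+FP).
C: TP=7, FP=2+3=5 → 7/12 = 0.5833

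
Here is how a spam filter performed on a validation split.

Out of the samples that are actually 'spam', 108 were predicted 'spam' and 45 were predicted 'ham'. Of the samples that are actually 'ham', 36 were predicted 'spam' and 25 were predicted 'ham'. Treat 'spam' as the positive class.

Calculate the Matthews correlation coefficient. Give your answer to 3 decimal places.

0.111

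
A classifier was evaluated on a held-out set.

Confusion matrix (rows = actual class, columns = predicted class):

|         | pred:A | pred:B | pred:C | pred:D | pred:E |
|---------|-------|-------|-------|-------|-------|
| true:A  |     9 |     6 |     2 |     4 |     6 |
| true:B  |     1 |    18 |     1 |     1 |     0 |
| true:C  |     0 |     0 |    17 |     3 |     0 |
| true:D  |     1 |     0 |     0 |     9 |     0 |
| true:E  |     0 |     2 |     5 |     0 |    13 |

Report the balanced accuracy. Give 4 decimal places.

0.7181

Balanced accuracy = mean of per-class recall.
  A: recall = 9/27 = 0.33333
  B: recall = 18/21 = 0.85714
  C: recall = 17/20 = 0.85000
  D: recall = 9/10 = 0.90000
  E: recall = 13/20 = 0.65000
Mean = (0.33333 + 0.85714 + 0.85000 + 0.90000 + 0.65000) / 5 = 0.7181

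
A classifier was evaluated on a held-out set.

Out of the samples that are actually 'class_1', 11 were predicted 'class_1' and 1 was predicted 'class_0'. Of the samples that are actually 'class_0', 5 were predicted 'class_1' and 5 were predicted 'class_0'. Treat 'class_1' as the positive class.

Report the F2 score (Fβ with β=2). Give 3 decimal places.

Fβ = (1+β²)·TP / ((1+β²)·TP + β²·FN + FP), with β²=4
= 5·11 / (5·11 + 4·1 + 5) = 0.859

0.859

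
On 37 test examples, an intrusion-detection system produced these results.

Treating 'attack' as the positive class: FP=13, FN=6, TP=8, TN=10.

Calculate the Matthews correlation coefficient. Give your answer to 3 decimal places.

MCC = (TP·TN − FP·FN) / √((TP+FP)(TP+FN)(TN+FP)(TN+FN))
Numerator = 8·10 − 13·6 = 2
Denominator = √(21·14·23·16) = √108192 = 328.9255
MCC = 2 / 328.9255 = 0.006

0.006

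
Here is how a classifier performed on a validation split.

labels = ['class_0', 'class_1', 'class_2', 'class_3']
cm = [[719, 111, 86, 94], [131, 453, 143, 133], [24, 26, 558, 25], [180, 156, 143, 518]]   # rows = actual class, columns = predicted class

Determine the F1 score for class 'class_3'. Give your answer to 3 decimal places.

0.586

Treat 'class_3' as positive and all other classes as negative.
F1 score = 2·TP/(2·TP+FP+FN).
class_3: TP=518, FP=94+133+25=252, FN=180+156+143=479 → 1036/1767 = 0.5863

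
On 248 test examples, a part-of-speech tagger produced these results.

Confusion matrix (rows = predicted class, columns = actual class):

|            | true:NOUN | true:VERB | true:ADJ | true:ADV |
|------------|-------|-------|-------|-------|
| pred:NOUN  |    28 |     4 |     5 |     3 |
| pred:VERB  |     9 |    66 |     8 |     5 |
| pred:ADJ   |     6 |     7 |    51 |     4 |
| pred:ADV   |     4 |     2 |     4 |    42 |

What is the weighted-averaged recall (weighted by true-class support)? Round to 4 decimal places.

0.7540

Per-class recall (TP/(TP+FN)):
  NOUN: TP=28, FN=9+6+4=19 → 28/47 = 0.59574
  VERB: TP=66, FN=4+7+2=13 → 66/79 = 0.83544
  ADJ: TP=51, FN=5+8+4=17 → 51/68 = 0.75000
  ADV: TP=42, FN=3+5+4=12 → 42/54 = 0.77778
Weighted-recall = Σ (supportᵢ/N)·recallᵢ with N=248: (47/248)·0.59574 + (79/248)·0.83544 + (68/248)·0.75000 + (54/248)·0.77778 = 0.7540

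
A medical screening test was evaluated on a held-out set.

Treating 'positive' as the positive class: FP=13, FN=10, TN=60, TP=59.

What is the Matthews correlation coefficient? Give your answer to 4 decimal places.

MCC = (TP·TN − FP·FN) / √((TP+FP)(TP+FN)(TN+FP)(TN+FN))
Numerator = 59·60 − 13·10 = 3410
Denominator = √(72·69·73·70) = √25386480 = 5038.4998
MCC = 3410 / 5038.4998 = 0.6768

0.6768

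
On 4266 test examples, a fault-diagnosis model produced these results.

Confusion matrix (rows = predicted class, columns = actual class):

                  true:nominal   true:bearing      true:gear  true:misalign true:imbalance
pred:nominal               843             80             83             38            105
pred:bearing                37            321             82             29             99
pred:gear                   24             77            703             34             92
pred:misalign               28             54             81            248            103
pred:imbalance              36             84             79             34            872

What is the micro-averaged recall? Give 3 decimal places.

Micro-averaging pools counts across classes: ΣTP=2987, ΣFP=1279, ΣFN=1279.
Micro-recall = TP/(TP+FN) on pooled counts = 0.700 (equals overall accuracy in single-label multiclass).

0.700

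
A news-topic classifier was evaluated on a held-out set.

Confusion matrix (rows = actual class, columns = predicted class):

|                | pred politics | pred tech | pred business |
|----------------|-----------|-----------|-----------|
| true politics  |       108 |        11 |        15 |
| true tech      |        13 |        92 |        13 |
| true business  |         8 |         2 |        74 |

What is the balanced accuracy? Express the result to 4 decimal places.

Balanced accuracy = mean of per-class recall.
  politics: recall = 108/134 = 0.80597
  tech: recall = 92/118 = 0.77966
  business: recall = 74/84 = 0.88095
Mean = (0.80597 + 0.77966 + 0.88095) / 3 = 0.8222

0.8222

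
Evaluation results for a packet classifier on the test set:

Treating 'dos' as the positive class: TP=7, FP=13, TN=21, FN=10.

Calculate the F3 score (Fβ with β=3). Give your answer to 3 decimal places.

0.405

Fβ = (1+β²)·TP / ((1+β²)·TP + β²·FN + FP), with β²=9
= 10·7 / (10·7 + 9·10 + 13) = 0.405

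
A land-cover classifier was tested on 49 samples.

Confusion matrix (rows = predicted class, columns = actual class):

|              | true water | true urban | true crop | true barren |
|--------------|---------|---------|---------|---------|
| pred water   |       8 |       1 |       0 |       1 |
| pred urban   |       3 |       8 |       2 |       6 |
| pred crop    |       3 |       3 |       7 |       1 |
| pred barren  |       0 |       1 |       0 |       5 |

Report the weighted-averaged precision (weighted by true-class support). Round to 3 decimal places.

0.653

Per-class precision (TP/(TP+FP)):
  water: TP=8, FP=1+0+1=2 → 8/10 = 0.8000
  urban: TP=8, FP=3+2+6=11 → 8/19 = 0.4211
  crop: TP=7, FP=3+3+1=7 → 7/14 = 0.5000
  barren: TP=5, FP=0+1+0=1 → 5/6 = 0.8333
Weighted-precision = Σ (supportᵢ/N)·precisionᵢ with N=49: (14/49)·0.8000 + (13/49)·0.4211 + (9/49)·0.5000 + (13/49)·0.8333 = 0.653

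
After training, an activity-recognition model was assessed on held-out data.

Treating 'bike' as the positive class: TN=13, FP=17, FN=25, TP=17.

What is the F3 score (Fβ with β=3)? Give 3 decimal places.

0.413

Fβ = (1+β²)·TP / ((1+β²)·TP + β²·FN + FP), with β²=9
= 10·17 / (10·17 + 9·25 + 17) = 0.413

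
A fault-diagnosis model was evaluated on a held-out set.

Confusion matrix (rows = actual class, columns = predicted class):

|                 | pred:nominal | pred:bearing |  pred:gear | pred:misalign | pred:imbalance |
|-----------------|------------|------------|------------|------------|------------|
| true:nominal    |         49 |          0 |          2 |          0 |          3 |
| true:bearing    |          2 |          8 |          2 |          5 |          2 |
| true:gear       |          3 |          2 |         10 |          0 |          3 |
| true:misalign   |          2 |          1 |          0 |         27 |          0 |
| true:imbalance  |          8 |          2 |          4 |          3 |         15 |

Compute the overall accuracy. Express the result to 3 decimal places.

Accuracy = trace / total = (49+8+10+27+15=109) / 153 = 109/153 = 0.712

0.712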